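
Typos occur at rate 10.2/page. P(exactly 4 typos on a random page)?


Poisson(λ=10.2): P(X=4) = e^(-λ)×λ^k/k!
= e^(-10.2) × 10.2^4 / 4!
≈ 3.717031868e-05 × 10824.3216 / 24 ≈ 0.016764

P(X=4) ≈ 0.016764 ≈ 1.68%


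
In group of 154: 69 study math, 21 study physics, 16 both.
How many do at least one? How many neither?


|A∪B| = 69+21-16 = 74
Neither = 154-74 = 80

At least one: 74; Neither: 80


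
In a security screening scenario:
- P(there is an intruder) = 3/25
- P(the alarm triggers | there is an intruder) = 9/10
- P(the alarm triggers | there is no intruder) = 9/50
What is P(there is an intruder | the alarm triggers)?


Using Bayes' theorem:
P(A|B) = P(B|A)·P(A) / P(B)

P(the alarm triggers) = 9/10 × 3/25 + 9/50 × 22/25
= 27/250 + 99/625 = 333/1250

P(there is an intruder|the alarm triggers) = (27/250) / (333/1250) = 15/37

P(there is an intruder|the alarm triggers) = 15/37 ≈ 40.54%


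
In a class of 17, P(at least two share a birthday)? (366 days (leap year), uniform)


P(all different) = Π(366-i)/366 for i=0..16
= 0.685712
P(match) = 1 - 0.685712 = 0.314288

P ≈ 0.3143 ≈ 31.43%


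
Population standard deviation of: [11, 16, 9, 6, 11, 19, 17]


Mean = 89/7
  (11-89/7)²=144/49
  (16-89/7)²=529/49
  (9-89/7)²=676/49
  (6-89/7)²=2209/49
  (11-89/7)²=144/49
  (19-89/7)²=1936/49
  (17-89/7)²=900/49
Σ(x-μ)² = 934/7
σ² = (934/7)/7 = 934/49

σ = √(934/49) ≈ 4.3659


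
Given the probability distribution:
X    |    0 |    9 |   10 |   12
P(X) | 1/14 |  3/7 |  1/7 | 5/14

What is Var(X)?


E[X] = 67/7
E[X²] = 703/7
Var(X) = E[X²] - (E[X])² = 703/7 - 4489/49 = 432/49

Var(X) = 432/49 ≈ 8.8163


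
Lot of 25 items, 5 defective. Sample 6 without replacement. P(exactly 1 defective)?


Hypergeometric: C(5,1)×C(20,5)/C(25,6)
= 5×15504/177100 = 3876/8855

P(X=1) = 3876/8855 ≈ 43.77%


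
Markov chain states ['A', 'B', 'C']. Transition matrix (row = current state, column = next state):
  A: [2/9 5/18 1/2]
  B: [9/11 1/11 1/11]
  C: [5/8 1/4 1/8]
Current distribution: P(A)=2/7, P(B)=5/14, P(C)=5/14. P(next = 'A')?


P(next=A) = Σᵢ P(now=i)×P(i→A)
= 2/7×2/9 + 5/14×9/11 + 5/14×5/8
= 4/63 + 45/154 + 25/112 = 917/1584

P = 917/1584 ≈ 0.5789


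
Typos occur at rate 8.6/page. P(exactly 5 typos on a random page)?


Poisson(λ=8.6): P(X=5) = e^(-λ)×λ^k/k!
= e^(-8.6) × 8.6^5 / 5!
≈ 0.0001841057937 × 47042.70176 / 120 ≈ 0.072174

P(X=5) ≈ 0.072174 ≈ 7.22%


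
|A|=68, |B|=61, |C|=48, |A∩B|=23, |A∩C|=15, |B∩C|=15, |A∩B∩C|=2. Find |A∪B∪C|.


|A∪B∪C| = 68+61+48-23-15-15+2 = 126

|A∪B∪C| = 126


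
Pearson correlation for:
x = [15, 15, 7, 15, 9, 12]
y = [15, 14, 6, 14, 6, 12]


n=6, Σx=73, Σy=67, Σxy=885, Σx²=949, Σy²=833
r = (6×885 - 73×67)/√((6×949 - 73²)(6×833 - 67²))
= 419/√(365×509) = 419/√185785 ≈ 419/431.0278 ≈ 0.9721

r ≈ 0.9721


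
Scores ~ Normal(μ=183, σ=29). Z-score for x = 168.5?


z = (x - μ)/σ = (168.5 - 183)/29 = -0.5

z = -0.5


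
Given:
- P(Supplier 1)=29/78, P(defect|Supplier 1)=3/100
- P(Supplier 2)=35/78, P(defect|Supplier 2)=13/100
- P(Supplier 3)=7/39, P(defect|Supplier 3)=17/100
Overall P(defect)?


P(B) = Σ P(B|Aᵢ)×P(Aᵢ)
  3/100×29/78 = 29/2600
  13/100×35/78 = 7/120
  17/100×7/39 = 119/3900
Sum = 1/10

P(defect) = 1/10 ≈ 10.00%


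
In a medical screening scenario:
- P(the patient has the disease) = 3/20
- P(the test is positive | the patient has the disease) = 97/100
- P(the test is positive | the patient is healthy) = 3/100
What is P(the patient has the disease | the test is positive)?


Using Bayes' theorem:
P(A|B) = P(B|A)·P(A) / P(B)

P(the test is positive) = 97/100 × 3/20 + 3/100 × 17/20
= 291/2000 + 51/2000 = 171/1000

P(the patient has the disease|the test is positive) = (291/2000) / (171/1000) = 97/114

P(the patient has the disease|the test is positive) = 97/114 ≈ 85.09%


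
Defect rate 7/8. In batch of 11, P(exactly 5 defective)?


Binomial: P(X=5) = C(11,5)×p^5×(1-p)^6
= 462 × 16807/32768 × 1/262144 = 3882417/4294967296

P(X=5) = 3882417/4294967296 ≈ 0.09%


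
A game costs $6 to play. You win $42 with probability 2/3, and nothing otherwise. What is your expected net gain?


E[gain] = (42-6)×2/3 + (-6)×1/3
= 24 - 2 = 22

Expected net gain = $22 ≈ $22.00


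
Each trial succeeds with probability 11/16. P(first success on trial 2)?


Geometric: P(X=2) = (1-p)^(k-1)×p = (5/16)^1×11/16 = 55/256

P(X=2) = 55/256 ≈ 21.48%


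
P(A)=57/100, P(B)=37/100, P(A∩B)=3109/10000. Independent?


P(A)×P(B) = 2109/10000
P(A∩B) = 3109/10000
Not equal → NOT independent

No, not independent


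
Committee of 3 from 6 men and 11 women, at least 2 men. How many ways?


Count by #men:
  2M,1W: C(6,2)×C(11,1)=165
  3M,0W: C(6,3)×C(11,0)=20
Total = 185

185


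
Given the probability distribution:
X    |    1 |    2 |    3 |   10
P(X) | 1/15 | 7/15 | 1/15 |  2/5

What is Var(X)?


E[X] = 26/5
E[X²] = 638/15
Var(X) = E[X²] - (E[X])² = 638/15 - 676/25 = 1162/75

Var(X) = 1162/75 ≈ 15.4933


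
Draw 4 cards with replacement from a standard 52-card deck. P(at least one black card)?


P(not a black card) = 26/52 = 1/2
P(none in 4 draws) = (1/2)^4 = 1/16
P(≥1 black card) = 1 - 1/16 = 15/16

P = 15/16 ≈ 93.75%


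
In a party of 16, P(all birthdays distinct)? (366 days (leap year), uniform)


P(all different) = Π(366-i)/366 for i=0..15
= (366/366)×(365/366)×...×(351/366)
= 0.717059

P ≈ 0.7171 ≈ 71.71%


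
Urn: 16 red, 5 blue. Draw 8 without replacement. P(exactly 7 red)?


Hypergeometric: C(16,7)×C(5,1)/C(21,8)
= 11440×5/203490 = 5720/20349

P(X=7) = 5720/20349 ≈ 28.11%


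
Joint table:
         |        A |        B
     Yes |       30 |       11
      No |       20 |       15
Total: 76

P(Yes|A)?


P(Yes|A) = 30/(30+20) = 30/50 = 3/5

P = 3/5 ≈ 60.00%


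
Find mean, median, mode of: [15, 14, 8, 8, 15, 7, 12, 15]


Sorted: [7, 8, 8, 12, 14, 15, 15, 15]
Mean = 94/8 = 47/4
Median = 13
Freq: {15: 3, 14: 1, 8: 2, 7: 1, 12: 1}
Mode: [15]

Mean=47/4, Median=13, Mode=15


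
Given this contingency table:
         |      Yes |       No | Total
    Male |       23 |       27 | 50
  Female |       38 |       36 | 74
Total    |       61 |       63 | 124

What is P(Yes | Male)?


P(Yes | Male) = 23/(23+27) = 23/50

P(Yes|Male) = 23/50 ≈ 46.00%


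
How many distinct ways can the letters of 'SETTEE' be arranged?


Letters: 6, freq: {'S': 1, 'E': 3, 'T': 2}
6!/(1!×3!×2!) = 720/12 = 60

60


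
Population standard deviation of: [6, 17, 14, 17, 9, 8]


Mean = 71/6
  (6-71/6)²=1225/36
  (17-71/6)²=961/36
  (14-71/6)²=169/36
  (17-71/6)²=961/36
  (9-71/6)²=289/36
  (8-71/6)²=529/36
Σ(x-μ)² = 689/6
σ² = (689/6)/6 = 689/36

σ = √(689/36) ≈ 4.3748


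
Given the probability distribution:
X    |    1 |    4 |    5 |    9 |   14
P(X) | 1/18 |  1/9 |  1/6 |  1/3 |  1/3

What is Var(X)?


E[X] = 9
E[X²] = 295/3
Var(X) = E[X²] - (E[X])² = 295/3 - 81 = 52/3

Var(X) = 52/3 ≈ 17.3333


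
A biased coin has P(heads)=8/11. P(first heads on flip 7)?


Geometric: P(X=7) = (1-p)^(k-1)×p = (3/11)^6×8/11 = 5832/19487171

P(X=7) = 5832/19487171 ≈ 0.03%


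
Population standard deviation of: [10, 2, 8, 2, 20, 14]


Mean = 56/6 = 28/3
  (10-28/3)²=4/9
  (2-28/3)²=484/9
  (8-28/3)²=16/9
  (2-28/3)²=484/9
  (20-28/3)²=1024/9
  (14-28/3)²=196/9
Σ(x-μ)² = 736/3
σ² = (736/3)/6 = 368/9

σ = √(368/9) ≈ 6.3944


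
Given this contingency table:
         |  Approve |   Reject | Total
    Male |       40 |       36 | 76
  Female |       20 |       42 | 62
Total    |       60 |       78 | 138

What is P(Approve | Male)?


P(Approve | Male) = 40/(40+36) = 40/76 = 10/19

P(Approve|Male) = 10/19 ≈ 52.63%


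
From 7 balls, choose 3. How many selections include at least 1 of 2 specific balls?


Complement: C(7,3) - C(5,3) = 35 - 10 = 25

25


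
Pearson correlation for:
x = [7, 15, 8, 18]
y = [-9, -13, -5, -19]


n=4, Σx=48, Σy=-46, Σxy=-640, Σx²=662, Σy²=636
r = (4×(-640) - 48×(-46))/√((4×662 - 48²)(4×636 - (-46)²))
= -352/√(344×428) = -352/√147232 ≈ -352/383.7082 ≈ -0.9174

r ≈ -0.9174


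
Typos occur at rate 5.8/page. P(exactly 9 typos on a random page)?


Poisson(λ=5.8): P(X=9) = e^(-λ)×λ^k/k!
= e^(-5.8) × 5.8^9 / 9!
≈ 0.003027554745 × 7427658.73964 / 362880 ≈ 0.061970

P(X=9) ≈ 0.061970 ≈ 6.20%


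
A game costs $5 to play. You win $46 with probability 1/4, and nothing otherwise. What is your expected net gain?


E[gain] = (46-5)×1/4 + (-5)×3/4
= 41/4 - 15/4 = 13/2

Expected net gain = $13/2 ≈ $6.50


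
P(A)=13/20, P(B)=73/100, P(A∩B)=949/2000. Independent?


P(A)×P(B) = 949/2000
P(A∩B) = 949/2000
Equal ✓ → Independent

Yes, independent


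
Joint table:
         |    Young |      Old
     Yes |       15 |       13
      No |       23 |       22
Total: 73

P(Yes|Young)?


P(Yes|Young) = 15/(15+23) = 15/38

P = 15/38 ≈ 39.47%


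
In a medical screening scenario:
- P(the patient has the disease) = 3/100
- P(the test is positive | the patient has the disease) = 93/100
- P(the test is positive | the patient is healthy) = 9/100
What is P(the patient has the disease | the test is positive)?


Using Bayes' theorem:
P(A|B) = P(B|A)·P(A) / P(B)

P(the test is positive) = 93/100 × 3/100 + 9/100 × 97/100
= 279/10000 + 873/10000 = 72/625

P(the patient has the disease|the test is positive) = (279/10000) / (72/625) = 31/128

P(the patient has the disease|the test is positive) = 31/128 ≈ 24.22%


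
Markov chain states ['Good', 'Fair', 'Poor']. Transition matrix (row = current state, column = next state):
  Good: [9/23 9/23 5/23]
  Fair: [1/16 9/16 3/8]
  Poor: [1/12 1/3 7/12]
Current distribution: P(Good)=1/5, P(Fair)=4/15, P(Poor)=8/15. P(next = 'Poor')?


P(next=Poor) = Σᵢ P(now=i)×P(i→Poor)
= 1/5×5/23 + 4/15×3/8 + 8/15×7/12
= 1/23 + 1/10 + 14/45 = 941/2070

P = 941/2070 ≈ 0.4546


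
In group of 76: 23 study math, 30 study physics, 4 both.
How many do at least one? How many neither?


|A∪B| = 23+30-4 = 49
Neither = 76-49 = 27

At least one: 49; Neither: 27


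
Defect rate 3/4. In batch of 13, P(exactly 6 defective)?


Binomial: P(X=6) = C(13,6)×p^6×(1-p)^7
= 1716 × 729/4096 × 1/16384 = 312741/16777216

P(X=6) = 312741/16777216 ≈ 1.86%


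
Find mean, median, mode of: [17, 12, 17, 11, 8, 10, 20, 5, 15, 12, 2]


Sorted: [2, 5, 8, 10, 11, 12, 12, 15, 17, 17, 20]
Mean = 129/11
Median = 12
Freq: {17: 2, 12: 2, 11: 1, 8: 1, 10: 1, 20: 1, 5: 1, 15: 1, 2: 1}
Mode: [12, 17]

Mean=129/11, Median=12, Mode=[12, 17]


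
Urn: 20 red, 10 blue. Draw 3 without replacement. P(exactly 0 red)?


Hypergeometric: C(20,0)×C(10,3)/C(30,3)
= 1×120/4060 = 6/203

P(X=0) = 6/203 ≈ 2.96%


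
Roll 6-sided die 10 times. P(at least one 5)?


P(no 5)^10 = (5/6)^10 = 9765625/60466176
P(≥1) = 1 - 9765625/60466176 = 50700551/60466176

P = 50700551/60466176 ≈ 83.85%


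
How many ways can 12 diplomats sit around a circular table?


Circular arrangements of 12 distinct objects: fix one position to break rotational symmetry.
(n-1)! = 11! = 39916800

39916800


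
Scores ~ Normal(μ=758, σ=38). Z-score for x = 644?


z = (x - μ)/σ = (644 - 758)/38 = -3.0

z = -3.0


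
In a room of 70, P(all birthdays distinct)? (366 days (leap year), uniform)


P(all different) = Π(366-i)/366 for i=0..69
= (366/366)×(365/366)×...×(297/366)
= 0.000858

P ≈ 0.0009 ≈ 0.09%


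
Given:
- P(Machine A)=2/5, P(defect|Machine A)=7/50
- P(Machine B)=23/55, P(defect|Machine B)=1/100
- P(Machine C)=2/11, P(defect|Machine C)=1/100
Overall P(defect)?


P(B) = Σ P(B|Aᵢ)×P(Aᵢ)
  7/50×2/5 = 7/125
  1/100×23/55 = 23/5500
  1/100×2/11 = 1/550
Sum = 31/500

P(defect) = 31/500 ≈ 6.20%


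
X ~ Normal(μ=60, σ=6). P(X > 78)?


z = (78-60)/6 = 3.0
P(X > 78) = 1 - P(Z ≤ 3.0) = 1 - 0.9987 = 0.0013

P(X > 78) ≈ 0.0013


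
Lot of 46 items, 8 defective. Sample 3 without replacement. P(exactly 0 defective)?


Hypergeometric: C(8,0)×C(38,3)/C(46,3)
= 1×8436/15180 = 703/1265

P(X=0) = 703/1265 ≈ 55.57%


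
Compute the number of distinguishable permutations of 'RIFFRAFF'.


Letters: 8, freq: {'R': 2, 'I': 1, 'F': 4, 'A': 1}
8!/(2!×1!×4!×1!) = 40320/48 = 840

840


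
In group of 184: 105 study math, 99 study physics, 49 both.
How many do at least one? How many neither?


|A∪B| = 105+99-49 = 155
Neither = 184-155 = 29

At least one: 155; Neither: 29


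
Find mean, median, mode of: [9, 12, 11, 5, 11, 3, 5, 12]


Sorted: [3, 5, 5, 9, 11, 11, 12, 12]
Mean = 68/8 = 17/2
Median = 10
Freq: {9: 1, 12: 2, 11: 2, 5: 2, 3: 1}
Mode: [5, 11, 12]

Mean=17/2, Median=10, Mode=[5, 11, 12]


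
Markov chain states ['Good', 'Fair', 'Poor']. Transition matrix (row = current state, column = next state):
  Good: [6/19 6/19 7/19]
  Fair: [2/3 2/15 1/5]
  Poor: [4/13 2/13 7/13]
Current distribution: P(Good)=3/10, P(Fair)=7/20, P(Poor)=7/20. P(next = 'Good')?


P(next=Good) = Σᵢ P(now=i)×P(i→Good)
= 3/10×6/19 + 7/20×2/3 + 7/20×4/13
= 9/95 + 7/30 + 7/65 = 3229/7410

P = 3229/7410 ≈ 0.4358


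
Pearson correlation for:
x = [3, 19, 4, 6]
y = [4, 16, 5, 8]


n=4, Σx=32, Σy=33, Σxy=384, Σx²=422, Σy²=361
r = (4×384 - 32×33)/√((4×422 - 32²)(4×361 - 33²))
= 480/√(664×355) = 480/√235720 ≈ 480/485.5100 ≈ 0.9887

r ≈ 0.9887


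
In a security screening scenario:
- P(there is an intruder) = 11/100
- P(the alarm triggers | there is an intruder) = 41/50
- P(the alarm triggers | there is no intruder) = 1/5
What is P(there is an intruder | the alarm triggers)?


Using Bayes' theorem:
P(A|B) = P(B|A)·P(A) / P(B)

P(the alarm triggers) = 41/50 × 11/100 + 1/5 × 89/100
= 451/5000 + 89/500 = 1341/5000

P(there is an intruder|the alarm triggers) = (451/5000) / (1341/5000) = 451/1341

P(there is an intruder|the alarm triggers) = 451/1341 ≈ 33.63%


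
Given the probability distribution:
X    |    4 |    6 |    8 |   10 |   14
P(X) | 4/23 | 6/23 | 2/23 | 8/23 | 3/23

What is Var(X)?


E[X] = 190/23
E[X²] = 1796/23
Var(X) = E[X²] - (E[X])² = 1796/23 - 36100/529 = 5208/529

Var(X) = 5208/529 ≈ 9.8450


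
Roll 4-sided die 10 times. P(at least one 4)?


P(no 4)^10 = (3/4)^10 = 59049/1048576
P(≥1) = 1 - 59049/1048576 = 989527/1048576

P = 989527/1048576 ≈ 94.37%


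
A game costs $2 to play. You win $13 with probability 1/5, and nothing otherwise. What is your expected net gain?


E[gain] = (13-2)×1/5 + (-2)×4/5
= 11/5 - 8/5 = 3/5

Expected net gain = $3/5 ≈ $0.60


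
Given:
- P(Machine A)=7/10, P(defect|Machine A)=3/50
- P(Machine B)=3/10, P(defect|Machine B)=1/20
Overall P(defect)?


P(B) = Σ P(B|Aᵢ)×P(Aᵢ)
  3/50×7/10 = 21/500
  1/20×3/10 = 3/200
Sum = 57/1000

P(defect) = 57/1000 ≈ 5.70%


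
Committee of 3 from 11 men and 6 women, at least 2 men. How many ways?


Count by #men:
  2M,1W: C(11,2)×C(6,1)=330
  3M,0W: C(11,3)×C(6,0)=165
Total = 495

495


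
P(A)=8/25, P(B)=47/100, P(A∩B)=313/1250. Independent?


P(A)×P(B) = 94/625
P(A∩B) = 313/1250
Not equal → NOT independent

No, not independent


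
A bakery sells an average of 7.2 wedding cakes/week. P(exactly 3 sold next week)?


Poisson(λ=7.2): P(X=3) = e^(-λ)×λ^k/k!
= e^(-7.2) × 7.2^3 / 3!
≈ 0.0007465858084 × 373.248 / 6 ≈ 0.046444

P(X=3) ≈ 0.046444 ≈ 4.64%


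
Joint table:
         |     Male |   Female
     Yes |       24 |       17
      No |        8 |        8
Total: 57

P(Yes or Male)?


P(Yes∨Male) = P(Yes) + P(Male) - P(Yes∧Male)
= (41 + 32 - 24)/57 = 49/57

P = 49/57 ≈ 85.96%


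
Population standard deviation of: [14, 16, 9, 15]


Mean = 54/4 = 27/2
  (14-27/2)²=1/4
  (16-27/2)²=25/4
  (9-27/2)²=81/4
  (15-27/2)²=9/4
Σ(x-μ)² = 29
σ² = 29/4

σ = √(29/4) ≈ 2.6926


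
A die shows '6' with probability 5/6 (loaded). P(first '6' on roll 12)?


Geometric: P(X=12) = (1-p)^(k-1)×p = (1/6)^11×5/6 = 5/2176782336

P(X=12) = 5/2176782336 ≈ 0.00%


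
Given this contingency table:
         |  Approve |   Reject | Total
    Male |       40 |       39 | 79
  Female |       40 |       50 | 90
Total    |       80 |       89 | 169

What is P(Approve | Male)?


P(Approve | Male) = 40/(40+39) = 40/79

P(Approve|Male) = 40/79 ≈ 50.63%


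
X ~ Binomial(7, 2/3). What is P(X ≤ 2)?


P(X ≤ 2) = Σ P(X=i) for i=0..2
P(X=0) = 1/2187
P(X=1) = 14/2187
P(X=2) = 28/729
Sum = 11/243

P(X ≤ 2) = 11/243 ≈ 4.53%


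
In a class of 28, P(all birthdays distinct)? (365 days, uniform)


P(all different) = Π(365-i)/365 for i=0..27
= (365/365)×(364/365)×...×(338/365)
= 0.345539

P ≈ 0.3455 ≈ 34.55%


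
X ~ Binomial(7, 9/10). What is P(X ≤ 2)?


P(X ≤ 2) = Σ P(X=i) for i=0..2
P(X=0) = 1/10000000
P(X=1) = 63/10000000
P(X=2) = 1701/10000000
Sum = 353/2000000

P(X ≤ 2) = 353/2000000 ≈ 0.02%


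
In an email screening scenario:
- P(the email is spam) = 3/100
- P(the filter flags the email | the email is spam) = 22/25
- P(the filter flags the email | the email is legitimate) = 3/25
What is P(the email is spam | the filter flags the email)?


Using Bayes' theorem:
P(A|B) = P(B|A)·P(A) / P(B)

P(the filter flags the email) = 22/25 × 3/100 + 3/25 × 97/100
= 33/1250 + 291/2500 = 357/2500

P(the email is spam|the filter flags the email) = (33/1250) / (357/2500) = 22/119

P(the email is spam|the filter flags the email) = 22/119 ≈ 18.49%


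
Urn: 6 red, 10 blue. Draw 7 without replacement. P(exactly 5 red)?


Hypergeometric: C(6,5)×C(10,2)/C(16,7)
= 6×45/11440 = 27/1144

P(X=5) = 27/1144 ≈ 2.36%


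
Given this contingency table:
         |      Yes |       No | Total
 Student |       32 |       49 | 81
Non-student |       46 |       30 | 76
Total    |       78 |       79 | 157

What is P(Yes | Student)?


P(Yes | Student) = 32/(32+49) = 32/81

P(Yes|Student) = 32/81 ≈ 39.51%


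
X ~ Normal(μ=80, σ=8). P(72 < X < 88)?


z₁=(72-80)/8=-1.0, z₂=(88-80)/8=1.0
P = Φ(1.0) - Φ(-1.0) = 0.841345 - 0.158655 = 0.682690 ≈ 0.6827

P(72 < X < 88) ≈ 0.6827


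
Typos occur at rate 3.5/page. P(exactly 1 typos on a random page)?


Poisson(λ=3.5): P(X=1) = e^(-λ)×λ^k/k!
= e^(-3.5) × 3.5^1 / 1!
≈ 0.03019738342 × 3.5 / 1 ≈ 0.105691

P(X=1) ≈ 0.105691 ≈ 10.57%


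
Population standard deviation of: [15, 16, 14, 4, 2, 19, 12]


Mean = 82/7
  (15-82/7)²=529/49
  (16-82/7)²=900/49
  (14-82/7)²=256/49
  (4-82/7)²=2916/49
  (2-82/7)²=4624/49
  (19-82/7)²=2601/49
  (12-82/7)²=4/49
Σ(x-μ)² = 1690/7
σ² = (1690/7)/7 = 1690/49

σ = √(1690/49) ≈ 5.8728


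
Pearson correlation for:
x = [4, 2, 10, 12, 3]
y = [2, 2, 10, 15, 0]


n=5, Σx=31, Σy=29, Σxy=292, Σx²=273, Σy²=333
r = (5×292 - 31×29)/√((5×273 - 31²)(5×333 - 29²))
= 561/√(404×824) = 561/√332896 ≈ 561/576.9714 ≈ 0.9723

r ≈ 0.9723


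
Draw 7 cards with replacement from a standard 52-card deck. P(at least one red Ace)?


P(not a red Ace) = 50/52 = 25/26
P(none in 7 draws) = (25/26)^7 = 6103515625/8031810176
P(≥1 red Ace) = 1 - 6103515625/8031810176 = 1928294551/8031810176

P = 1928294551/8031810176 ≈ 24.01%


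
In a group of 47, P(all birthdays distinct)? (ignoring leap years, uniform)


P(all different) = Π(365-i)/365 for i=0..46
= (365/365)×(364/365)×...×(319/365)
= 0.045226

P ≈ 0.0452 ≈ 4.52%


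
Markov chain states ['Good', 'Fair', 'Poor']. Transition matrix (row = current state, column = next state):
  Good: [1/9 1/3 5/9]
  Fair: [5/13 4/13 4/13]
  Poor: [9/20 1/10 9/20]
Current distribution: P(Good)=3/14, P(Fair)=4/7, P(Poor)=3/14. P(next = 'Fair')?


P(next=Fair) = Σᵢ P(now=i)×P(i→Fair)
= 3/14×1/3 + 4/7×4/13 + 3/14×1/10
= 1/14 + 16/91 + 3/140 = 489/1820

P = 489/1820 ≈ 0.2687


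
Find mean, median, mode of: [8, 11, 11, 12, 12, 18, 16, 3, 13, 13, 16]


Sorted: [3, 8, 11, 11, 12, 12, 13, 13, 16, 16, 18]
Mean = 133/11
Median = 12
Freq: {8: 1, 11: 2, 12: 2, 18: 1, 16: 2, 3: 1, 13: 2}
Mode: [11, 12, 13, 16]

Mean=133/11, Median=12, Mode=[11, 12, 13, 16]


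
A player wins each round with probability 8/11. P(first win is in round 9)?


Geometric: P(X=9) = (1-p)^(k-1)×p = (3/11)^8×8/11 = 52488/2357947691

P(X=9) = 52488/2357947691 ≈ 0.00%


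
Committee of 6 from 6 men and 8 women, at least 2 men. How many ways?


Count by #men:
  2M,4W: C(6,2)×C(8,4)=1050
  3M,3W: C(6,3)×C(8,3)=1120
  4M,2W: C(6,4)×C(8,2)=420
  5M,1W: C(6,5)×C(8,1)=48
  6M,0W: C(6,6)×C(8,0)=1
Total = 2639

2639


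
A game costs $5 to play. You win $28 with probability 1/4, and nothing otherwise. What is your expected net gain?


E[gain] = (28-5)×1/4 + (-5)×3/4
= 23/4 - 15/4 = 2

Expected net gain = $2 ≈ $2.00


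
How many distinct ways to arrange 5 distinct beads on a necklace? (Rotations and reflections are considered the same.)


Free circular arrangements: rotations and reflections both identified.
(n-1)!/2 = 4!/2 = 24/2 = 12

12


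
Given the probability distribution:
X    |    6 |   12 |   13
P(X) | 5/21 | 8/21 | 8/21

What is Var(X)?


E[X] = 230/21
E[X²] = 2684/21
Var(X) = E[X²] - (E[X])² = 2684/21 - 52900/441 = 3464/441

Var(X) = 3464/441 ≈ 7.8549


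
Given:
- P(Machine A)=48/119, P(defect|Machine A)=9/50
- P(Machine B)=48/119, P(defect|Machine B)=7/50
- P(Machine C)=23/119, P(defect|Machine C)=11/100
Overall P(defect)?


P(B) = Σ P(B|Aᵢ)×P(Aᵢ)
  9/50×48/119 = 216/2975
  7/50×48/119 = 24/425
  11/100×23/119 = 253/11900
Sum = 1789/11900

P(defect) = 1789/11900 ≈ 15.03%


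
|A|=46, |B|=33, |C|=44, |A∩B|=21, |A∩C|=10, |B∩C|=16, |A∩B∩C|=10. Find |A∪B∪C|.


|A∪B∪C| = 46+33+44-21-10-16+10 = 86

|A∪B∪C| = 86


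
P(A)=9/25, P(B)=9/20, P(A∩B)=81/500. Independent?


P(A)×P(B) = 81/500
P(A∩B) = 81/500
Equal ✓ → Independent

Yes, independent


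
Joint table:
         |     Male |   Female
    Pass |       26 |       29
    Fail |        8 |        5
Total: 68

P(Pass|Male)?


P(Pass|Male) = 26/(26+8) = 26/34 = 13/17

P = 13/17 ≈ 76.47%


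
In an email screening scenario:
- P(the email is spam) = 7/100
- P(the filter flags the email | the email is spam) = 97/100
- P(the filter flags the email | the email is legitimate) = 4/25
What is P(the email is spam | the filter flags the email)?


Using Bayes' theorem:
P(A|B) = P(B|A)·P(A) / P(B)

P(the filter flags the email) = 97/100 × 7/100 + 4/25 × 93/100
= 679/10000 + 93/625 = 2167/10000

P(the email is spam|the filter flags the email) = (679/10000) / (2167/10000) = 679/2167

P(the email is spam|the filter flags the email) = 679/2167 ≈ 31.33%


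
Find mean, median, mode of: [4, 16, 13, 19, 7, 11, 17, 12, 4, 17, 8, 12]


Sorted: [4, 4, 7, 8, 11, 12, 12, 13, 16, 17, 17, 19]
Mean = 140/12 = 35/3
Median = 12
Freq: {4: 2, 16: 1, 13: 1, 19: 1, 7: 1, 11: 1, 17: 2, 12: 2, 8: 1}
Mode: [4, 12, 17]

Mean=35/3, Median=12, Mode=[4, 12, 17]


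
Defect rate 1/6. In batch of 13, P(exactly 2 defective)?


Binomial: P(X=2) = C(13,2)×p^2×(1-p)^11
= 78 × 1/36 × 48828125/362797056 = 634765625/2176782336

P(X=2) = 634765625/2176782336 ≈ 29.16%


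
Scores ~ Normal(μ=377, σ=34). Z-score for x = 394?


z = (x - μ)/σ = (394 - 377)/34 = 0.5

z = 0.5


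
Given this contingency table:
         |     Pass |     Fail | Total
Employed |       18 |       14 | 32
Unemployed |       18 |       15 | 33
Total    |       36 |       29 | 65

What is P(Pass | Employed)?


P(Pass | Employed) = 18/(18+14) = 18/32 = 9/16

P(Pass|Employed) = 9/16 ≈ 56.25%


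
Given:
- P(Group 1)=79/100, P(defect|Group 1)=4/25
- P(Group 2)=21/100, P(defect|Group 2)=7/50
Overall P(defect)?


P(B) = Σ P(B|Aᵢ)×P(Aᵢ)
  4/25×79/100 = 79/625
  7/50×21/100 = 147/5000
Sum = 779/5000

P(defect) = 779/5000 ≈ 15.58%


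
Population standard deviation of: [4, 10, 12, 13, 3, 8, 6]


Mean = 56/7 = 8
  (4-8)²=16
  (10-8)²=4
  (12-8)²=16
  (13-8)²=25
  (3-8)²=25
  (8-8)²=0
  (6-8)²=4
Σ(x-μ)² = 90
σ² = 90/7

σ = √(90/7) ≈ 3.5857


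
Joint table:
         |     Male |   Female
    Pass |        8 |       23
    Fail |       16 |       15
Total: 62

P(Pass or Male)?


P(Pass∨Male) = P(Pass) + P(Male) - P(Pass∧Male)
= (31 + 24 - 8)/62 = 47/62

P = 47/62 ≈ 75.81%


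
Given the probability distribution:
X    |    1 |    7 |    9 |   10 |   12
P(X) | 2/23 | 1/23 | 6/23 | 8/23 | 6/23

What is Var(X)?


E[X] = 215/23
E[X²] = 2201/23
Var(X) = E[X²] - (E[X])² = 2201/23 - 46225/529 = 4398/529

Var(X) = 4398/529 ≈ 8.3138


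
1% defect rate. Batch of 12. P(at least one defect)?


P(all good) = (99/100)^12 = 886384871716129280658801/1000000000000000000000000
P(≥1 defect) = 113615128283870719341199/1000000000000000000000000

P = 113615128283870719341199/1000000000000000000000000 ≈ 11.36%


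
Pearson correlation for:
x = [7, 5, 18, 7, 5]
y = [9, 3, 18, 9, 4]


n=5, Σx=42, Σy=43, Σxy=485, Σx²=472, Σy²=511
r = (5×485 - 42×43)/√((5×472 - 42²)(5×511 - 43²))
= 619/√(596×706) = 619/√420776 ≈ 619/648.6725 ≈ 0.9543

r ≈ 0.9543


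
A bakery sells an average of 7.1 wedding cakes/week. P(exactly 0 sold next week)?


Poisson(λ=7.1): P(X=0) = e^(-λ)×λ^k/k!
= e^(-7.1) × 7.1^0 / 0!
≈ 0.0008251049233 × 1 / 1 ≈ 0.000825

P(X=0) ≈ 0.000825 ≈ 0.08%


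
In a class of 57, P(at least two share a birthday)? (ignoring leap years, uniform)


P(all different) = Π(365-i)/365 for i=0..56
= 0.009878
P(match) = 1 - 0.009878 = 0.990122

P ≈ 0.9901 ≈ 99.01%


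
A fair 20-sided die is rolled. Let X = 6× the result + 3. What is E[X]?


E[die] = (1+20)/2 = 21/2
E[X] = 6×21/2 + 3 = 66

E[X] = 66


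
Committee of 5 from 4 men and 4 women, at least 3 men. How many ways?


Count by #men:
  3M,2W: C(4,3)×C(4,2)=24
  4M,1W: C(4,4)×C(4,1)=4
Total = 28

28


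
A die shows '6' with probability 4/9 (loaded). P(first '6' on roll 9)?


Geometric: P(X=9) = (1-p)^(k-1)×p = (5/9)^8×4/9 = 1562500/387420489

P(X=9) = 1562500/387420489 ≈ 0.40%


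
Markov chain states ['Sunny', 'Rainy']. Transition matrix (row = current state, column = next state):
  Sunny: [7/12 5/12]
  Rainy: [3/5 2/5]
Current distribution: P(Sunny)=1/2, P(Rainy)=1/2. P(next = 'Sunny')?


P(next=Sunny) = Σᵢ P(now=i)×P(i→Sunny)
= 1/2×7/12 + 1/2×3/5
= 7/24 + 3/10 = 71/120

P = 71/120 ≈ 0.5917


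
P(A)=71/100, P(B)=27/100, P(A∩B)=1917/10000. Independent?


P(A)×P(B) = 1917/10000
P(A∩B) = 1917/10000
Equal ✓ → Independent

Yes, independent


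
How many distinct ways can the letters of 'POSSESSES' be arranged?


Letters: 9, freq: {'P': 1, 'O': 1, 'S': 5, 'E': 2}
9!/(1!×1!×5!×2!) = 362880/240 = 1512

1512


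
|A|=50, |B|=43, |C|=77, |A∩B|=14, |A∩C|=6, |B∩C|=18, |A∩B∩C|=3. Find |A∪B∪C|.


|A∪B∪C| = 50+43+77-14-6-18+3 = 135

|A∪B∪C| = 135


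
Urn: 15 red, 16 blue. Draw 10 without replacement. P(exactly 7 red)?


Hypergeometric: C(15,7)×C(16,3)/C(31,10)
= 6435×560/44352165 = 1680/20677

P(X=7) = 1680/20677 ≈ 8.12%


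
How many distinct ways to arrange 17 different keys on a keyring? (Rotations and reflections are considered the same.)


Free circular arrangements: rotations and reflections both identified.
(n-1)!/2 = 16!/2 = 20922789888000/2 = 10461394944000

10461394944000


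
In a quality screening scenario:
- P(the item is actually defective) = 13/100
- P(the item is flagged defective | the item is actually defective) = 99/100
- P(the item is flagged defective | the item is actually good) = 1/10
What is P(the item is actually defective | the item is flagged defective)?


Using Bayes' theorem:
P(A|B) = P(B|A)·P(A) / P(B)

P(the item is flagged defective) = 99/100 × 13/100 + 1/10 × 87/100
= 1287/10000 + 87/1000 = 2157/10000

P(the item is actually defective|the item is flagged defective) = (1287/10000) / (2157/10000) = 429/719

P(the item is actually defective|the item is flagged defective) = 429/719 ≈ 59.67%


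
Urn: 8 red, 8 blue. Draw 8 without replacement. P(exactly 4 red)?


Hypergeometric: C(8,4)×C(8,4)/C(16,8)
= 70×70/12870 = 490/1287

P(X=4) = 490/1287 ≈ 38.07%


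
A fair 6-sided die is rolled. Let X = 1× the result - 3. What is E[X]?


E[die] = (1+6)/2 = 7/2
E[X] = 1×7/2 - 3 = 1/2

E[X] = 1/2


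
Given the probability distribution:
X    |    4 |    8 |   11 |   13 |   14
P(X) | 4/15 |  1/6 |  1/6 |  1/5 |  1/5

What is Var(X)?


E[X] = 289/30
E[X²] = 1081/10
Var(X) = E[X²] - (E[X])² = 1081/10 - 83521/900 = 13769/900

Var(X) = 13769/900 ≈ 15.2989


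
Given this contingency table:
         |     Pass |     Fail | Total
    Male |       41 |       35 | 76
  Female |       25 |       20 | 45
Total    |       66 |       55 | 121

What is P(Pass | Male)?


P(Pass | Male) = 41/(41+35) = 41/76

P(Pass|Male) = 41/76 ≈ 53.95%


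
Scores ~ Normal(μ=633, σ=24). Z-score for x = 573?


z = (x - μ)/σ = (573 - 633)/24 = -2.5

z = -2.5


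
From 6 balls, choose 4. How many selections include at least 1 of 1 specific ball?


Complement: C(6,4) - C(5,4) = 15 - 5 = 10

10


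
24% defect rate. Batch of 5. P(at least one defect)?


P(all good) = (19/25)^5 = 2476099/9765625
P(≥1 defect) = 7289526/9765625

P = 7289526/9765625 ≈ 74.64%


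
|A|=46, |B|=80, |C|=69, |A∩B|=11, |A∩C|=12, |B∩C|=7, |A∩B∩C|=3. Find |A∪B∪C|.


|A∪B∪C| = 46+80+69-11-12-7+3 = 168

|A∪B∪C| = 168


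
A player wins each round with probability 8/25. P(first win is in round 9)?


Geometric: P(X=9) = (1-p)^(k-1)×p = (17/25)^8×8/25 = 55806059528/3814697265625

P(X=9) = 55806059528/3814697265625 ≈ 1.46%


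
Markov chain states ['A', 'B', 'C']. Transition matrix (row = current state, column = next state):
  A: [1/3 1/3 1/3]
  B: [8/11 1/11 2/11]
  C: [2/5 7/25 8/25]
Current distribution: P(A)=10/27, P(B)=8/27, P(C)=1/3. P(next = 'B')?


P(next=B) = Σᵢ P(now=i)×P(i→B)
= 10/27×1/3 + 8/27×1/11 + 1/3×7/25
= 10/81 + 8/297 + 7/75 = 5429/22275

P = 5429/22275 ≈ 0.2437


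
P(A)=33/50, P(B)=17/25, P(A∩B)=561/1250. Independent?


P(A)×P(B) = 561/1250
P(A∩B) = 561/1250
Equal ✓ → Independent

Yes, independent


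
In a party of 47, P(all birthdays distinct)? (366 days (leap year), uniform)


P(all different) = Π(366-i)/366 for i=0..46
= (366/366)×(365/366)×...×(320/366)
= 0.045628

P ≈ 0.0456 ≈ 4.56%


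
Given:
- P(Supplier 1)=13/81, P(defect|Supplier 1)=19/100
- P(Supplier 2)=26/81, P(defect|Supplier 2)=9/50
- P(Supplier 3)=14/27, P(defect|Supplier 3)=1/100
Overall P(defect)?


P(B) = Σ P(B|Aᵢ)×P(Aᵢ)
  19/100×13/81 = 247/8100
  9/50×26/81 = 13/225
  1/100×14/27 = 7/1350
Sum = 757/8100

P(defect) = 757/8100 ≈ 9.35%


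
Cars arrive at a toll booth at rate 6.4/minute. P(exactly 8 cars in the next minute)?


Poisson(λ=6.4): P(X=8) = e^(-λ)×λ^k/k!
= e^(-6.4) × 6.4^8 / 8!
≈ 0.001661557273 × 2814749.76711 / 40320 ≈ 0.115994

P(X=8) ≈ 0.115994 ≈ 11.60%


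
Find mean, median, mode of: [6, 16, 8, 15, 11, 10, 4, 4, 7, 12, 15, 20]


Sorted: [4, 4, 6, 7, 8, 10, 11, 12, 15, 15, 16, 20]
Mean = 128/12 = 32/3
Median = 21/2
Freq: {6: 1, 16: 1, 8: 1, 15: 2, 11: 1, 10: 1, 4: 2, 7: 1, 12: 1, 20: 1}
Mode: [4, 15]

Mean=32/3, Median=21/2, Mode=[4, 15]


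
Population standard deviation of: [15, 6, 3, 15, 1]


Mean = 40/5 = 8
  (15-8)²=49
  (6-8)²=4
  (3-8)²=25
  (15-8)²=49
  (1-8)²=49
Σ(x-μ)² = 176
σ² = 176/5

σ = √(176/5) ≈ 5.9330


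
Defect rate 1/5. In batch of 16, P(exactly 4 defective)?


Binomial: P(X=4) = C(16,4)×p^4×(1-p)^12
= 1820 × 1/625 × 16777216/244140625 = 6106906624/30517578125

P(X=4) = 6106906624/30517578125 ≈ 20.01%


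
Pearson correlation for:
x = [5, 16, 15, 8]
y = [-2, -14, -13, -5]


n=4, Σx=44, Σy=-34, Σxy=-469, Σx²=570, Σy²=394
r = (4×(-469) - 44×(-34))/√((4×570 - 44²)(4×394 - (-34)²))
= -380/√(344×420) = -380/√144480 ≈ -380/380.1052 ≈ -0.9997

r ≈ -0.9997


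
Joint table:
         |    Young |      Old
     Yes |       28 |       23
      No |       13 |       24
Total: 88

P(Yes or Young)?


P(Yes∨Young) = P(Yes) + P(Young) - P(Yes∧Young)
= (51 + 41 - 28)/88 = 64/88 = 8/11

P = 8/11 ≈ 72.73%


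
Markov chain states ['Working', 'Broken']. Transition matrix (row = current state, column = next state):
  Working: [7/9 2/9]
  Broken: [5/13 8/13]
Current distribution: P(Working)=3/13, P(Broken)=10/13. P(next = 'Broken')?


P(next=Broken) = Σᵢ P(now=i)×P(i→Broken)
= 3/13×2/9 + 10/13×8/13
= 2/39 + 80/169 = 266/507

P = 266/507 ≈ 0.5247


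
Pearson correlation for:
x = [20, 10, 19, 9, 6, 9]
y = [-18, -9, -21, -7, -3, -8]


n=6, Σx=73, Σy=-66, Σxy=-1002, Σx²=1059, Σy²=968
r = (6×(-1002) - 73×(-66))/√((6×1059 - 73²)(6×968 - (-66)²))
= -1194/√(1025×1452) = -1194/√1488300 ≈ -1194/1219.9590 ≈ -0.9787

r ≈ -0.9787


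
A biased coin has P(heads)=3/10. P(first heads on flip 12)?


Geometric: P(X=12) = (1-p)^(k-1)×p = (7/10)^11×3/10 = 5931980229/1000000000000

P(X=12) = 5931980229/1000000000000 ≈ 0.59%


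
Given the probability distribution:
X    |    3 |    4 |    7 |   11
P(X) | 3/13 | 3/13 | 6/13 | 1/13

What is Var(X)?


E[X] = 74/13
E[X²] = 490/13
Var(X) = E[X²] - (E[X])² = 490/13 - 5476/169 = 894/169

Var(X) = 894/169 ≈ 5.2899


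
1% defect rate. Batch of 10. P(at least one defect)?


P(all good) = (99/100)^10 = 90438207500880449001/100000000000000000000
P(≥1 defect) = 9561792499119550999/100000000000000000000

P = 9561792499119550999/100000000000000000000 ≈ 9.56%


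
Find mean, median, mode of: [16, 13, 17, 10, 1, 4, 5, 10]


Sorted: [1, 4, 5, 10, 10, 13, 16, 17]
Mean = 76/8 = 19/2
Median = 10
Freq: {16: 1, 13: 1, 17: 1, 10: 2, 1: 1, 4: 1, 5: 1}
Mode: [10]

Mean=19/2, Median=10, Mode=10


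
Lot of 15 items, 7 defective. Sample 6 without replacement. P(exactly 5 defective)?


Hypergeometric: C(7,5)×C(8,1)/C(15,6)
= 21×8/5005 = 24/715

P(X=5) = 24/715 ≈ 3.36%


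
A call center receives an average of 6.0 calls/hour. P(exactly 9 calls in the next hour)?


Poisson(λ=6.0): P(X=9) = e^(-λ)×λ^k/k!
= e^(-6.0) × 6.0^9 / 9!
≈ 0.002478752177 × 10077696 / 362880 ≈ 0.068838

P(X=9) ≈ 0.068838 ≈ 6.88%


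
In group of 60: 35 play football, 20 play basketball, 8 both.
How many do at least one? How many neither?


|A∪B| = 35+20-8 = 47
Neither = 60-47 = 13

At least one: 47; Neither: 13


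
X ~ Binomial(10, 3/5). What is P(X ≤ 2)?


P(X ≤ 2) = Σ P(X=i) for i=0..2
P(X=0) = 1024/9765625
P(X=1) = 3072/1953125
P(X=2) = 20736/1953125
Sum = 120064/9765625

P(X ≤ 2) = 120064/9765625 ≈ 1.23%


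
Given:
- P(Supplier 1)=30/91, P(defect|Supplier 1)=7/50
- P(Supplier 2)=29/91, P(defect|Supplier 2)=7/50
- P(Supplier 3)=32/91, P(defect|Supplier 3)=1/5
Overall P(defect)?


P(B) = Σ P(B|Aᵢ)×P(Aᵢ)
  7/50×30/91 = 3/65
  7/50×29/91 = 29/650
  1/5×32/91 = 32/455
Sum = 733/4550

P(defect) = 733/4550 ≈ 16.11%


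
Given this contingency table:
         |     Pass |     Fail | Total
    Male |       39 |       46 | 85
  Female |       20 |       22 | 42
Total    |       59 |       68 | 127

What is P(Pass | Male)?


P(Pass | Male) = 39/(39+46) = 39/85

P(Pass|Male) = 39/85 ≈ 45.88%


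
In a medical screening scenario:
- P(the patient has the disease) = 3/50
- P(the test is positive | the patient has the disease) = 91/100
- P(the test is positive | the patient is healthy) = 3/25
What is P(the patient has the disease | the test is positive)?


Using Bayes' theorem:
P(A|B) = P(B|A)·P(A) / P(B)

P(the test is positive) = 91/100 × 3/50 + 3/25 × 47/50
= 273/5000 + 141/1250 = 837/5000

P(the patient has the disease|the test is positive) = (273/5000) / (837/5000) = 91/279

P(the patient has the disease|the test is positive) = 91/279 ≈ 32.62%


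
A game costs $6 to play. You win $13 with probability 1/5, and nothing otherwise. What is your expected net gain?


E[gain] = (13-6)×1/5 + (-6)×4/5
= 7/5 - 24/5 = -17/5

Expected net gain = $-17/5 ≈ $-3.40


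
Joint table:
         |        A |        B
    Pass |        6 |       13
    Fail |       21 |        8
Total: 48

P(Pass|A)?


P(Pass|A) = 6/(6+21) = 6/27 = 2/9

P = 2/9 ≈ 22.22%


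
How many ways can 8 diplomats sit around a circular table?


Circular arrangements of 8 distinct objects: fix one position to break rotational symmetry.
(n-1)! = 7! = 5040

5040


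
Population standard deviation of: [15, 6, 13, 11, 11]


Mean = 56/5
  (15-56/5)²=361/25
  (6-56/5)²=676/25
  (13-56/5)²=81/25
  (11-56/5)²=1/25
  (11-56/5)²=1/25
Σ(x-μ)² = 224/5
σ² = (224/5)/5 = 224/25

σ = √(224/25) ≈ 2.9933


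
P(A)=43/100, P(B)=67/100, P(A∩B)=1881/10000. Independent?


P(A)×P(B) = 2881/10000
P(A∩B) = 1881/10000
Not equal → NOT independent

No, not independent


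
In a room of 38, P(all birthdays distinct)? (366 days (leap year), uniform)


P(all different) = Π(366-i)/366 for i=0..37
= (366/366)×(365/366)×...×(329/366)
= 0.136703

P ≈ 0.1367 ≈ 13.67%


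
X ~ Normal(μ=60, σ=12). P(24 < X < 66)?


z₁=(24-60)/12=-3.0, z₂=(66-60)/12=0.5
P = Φ(0.5) - Φ(-3.0) = 0.691462 - 0.001350 = 0.690112 ≈ 0.6901

P(24 < X < 66) ≈ 0.6901


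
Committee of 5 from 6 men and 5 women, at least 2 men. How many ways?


Count by #men:
  2M,3W: C(6,2)×C(5,3)=150
  3M,2W: C(6,3)×C(5,2)=200
  4M,1W: C(6,4)×C(5,1)=75
  5M,0W: C(6,5)×C(5,0)=6
Total = 431

431


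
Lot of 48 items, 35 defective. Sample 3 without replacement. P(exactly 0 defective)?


Hypergeometric: C(35,0)×C(13,3)/C(48,3)
= 1×286/17296 = 143/8648

P(X=0) = 143/8648 ≈ 1.65%


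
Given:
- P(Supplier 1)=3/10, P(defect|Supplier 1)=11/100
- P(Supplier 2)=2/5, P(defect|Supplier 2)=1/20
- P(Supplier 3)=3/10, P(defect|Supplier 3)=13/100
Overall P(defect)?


P(B) = Σ P(B|Aᵢ)×P(Aᵢ)
  11/100×3/10 = 33/1000
  1/20×2/5 = 1/50
  13/100×3/10 = 39/1000
Sum = 23/250

P(defect) = 23/250 ≈ 9.20%


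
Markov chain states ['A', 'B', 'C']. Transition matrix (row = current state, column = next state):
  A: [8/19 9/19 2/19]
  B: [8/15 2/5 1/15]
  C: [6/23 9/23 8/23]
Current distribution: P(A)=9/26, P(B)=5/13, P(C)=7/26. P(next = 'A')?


P(next=A) = Σᵢ P(now=i)×P(i→A)
= 9/26×8/19 + 5/13×8/15 + 7/26×6/23
= 36/247 + 8/39 + 21/299 = 7177/17043

P = 7177/17043 ≈ 0.4211


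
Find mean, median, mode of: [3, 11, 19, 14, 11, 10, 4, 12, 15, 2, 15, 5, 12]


Sorted: [2, 3, 4, 5, 10, 11, 11, 12, 12, 14, 15, 15, 19]
Mean = 133/13
Median = 11
Freq: {3: 1, 11: 2, 19: 1, 14: 1, 10: 1, 4: 1, 12: 2, 15: 2, 2: 1, 5: 1}
Mode: [11, 12, 15]

Mean=133/13, Median=11, Mode=[11, 12, 15]


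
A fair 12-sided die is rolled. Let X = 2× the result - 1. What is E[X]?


E[die] = (1+12)/2 = 13/2
E[X] = 2×13/2 - 1 = 12

E[X] = 12


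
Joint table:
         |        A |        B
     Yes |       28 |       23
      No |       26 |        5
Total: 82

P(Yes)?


P(Yes) = (28+23)/82 = 51/82

P(Yes) = 51/82 ≈ 62.20%


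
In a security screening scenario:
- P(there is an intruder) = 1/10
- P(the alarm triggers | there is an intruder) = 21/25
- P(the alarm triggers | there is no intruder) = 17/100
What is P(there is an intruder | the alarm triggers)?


Using Bayes' theorem:
P(A|B) = P(B|A)·P(A) / P(B)

P(the alarm triggers) = 21/25 × 1/10 + 17/100 × 9/10
= 21/250 + 153/1000 = 237/1000

P(there is an intruder|the alarm triggers) = (21/250) / (237/1000) = 28/79

P(there is an intruder|the alarm triggers) = 28/79 ≈ 35.44%
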